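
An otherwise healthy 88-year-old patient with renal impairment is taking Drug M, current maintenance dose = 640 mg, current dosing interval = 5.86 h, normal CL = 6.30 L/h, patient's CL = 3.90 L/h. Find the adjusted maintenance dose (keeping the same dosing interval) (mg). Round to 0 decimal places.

To keep the same average steady-state level, dosing rate must scale with clearance.
CL ratio = 3.90 / 6.30 = 0.6190
New dose (same interval) = 640 × 0.6190 = 396.2 mg

396 mg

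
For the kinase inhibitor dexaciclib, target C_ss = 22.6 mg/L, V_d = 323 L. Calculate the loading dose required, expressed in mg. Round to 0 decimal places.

LD = Css × Vd = 22.6 × 323 = 7300 mg

7300 mg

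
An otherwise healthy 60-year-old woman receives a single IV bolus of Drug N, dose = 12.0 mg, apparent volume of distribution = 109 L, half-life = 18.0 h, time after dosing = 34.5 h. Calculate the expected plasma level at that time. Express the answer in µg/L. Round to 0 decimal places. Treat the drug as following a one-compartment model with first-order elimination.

C₀ = Dose / Vd = 12.00 / 109 = 0.1101 mg/L
k = ln2 / t½ = 0.693147 / 18.0 = 0.03851 h⁻¹
C = C₀ · e^(−k·t) = 0.1101 × e^(−0.03851 × 34.5)
  = 0.1101 × 0.2648 = 0.02915 mg/L
Convert: 0.02915 mg/L × 1000 = 29.15 µg/L

29 µg/L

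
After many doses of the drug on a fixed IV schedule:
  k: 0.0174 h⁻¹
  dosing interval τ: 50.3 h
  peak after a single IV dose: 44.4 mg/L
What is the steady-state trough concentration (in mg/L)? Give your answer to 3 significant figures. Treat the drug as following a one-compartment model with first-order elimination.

e^(−kτ) = e^(−0.01740 × 50.3) = 0.4168
Accumulation ratio R = 1 / (1 − e^(−kτ)) = 1 / (1 − 0.4168) = 1.715
Steady-state trough = C₀ × R × e^(−kτ) = 44.4 × 1.715 × 0.4168 = 31.74 mg/L

31.7 mg/L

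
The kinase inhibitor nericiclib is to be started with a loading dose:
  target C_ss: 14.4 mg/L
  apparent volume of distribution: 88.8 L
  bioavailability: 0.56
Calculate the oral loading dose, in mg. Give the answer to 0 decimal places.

LD = Css × Vd / F = 14.4 × 88.8 / 0.56 = 2283 mg

2283 mg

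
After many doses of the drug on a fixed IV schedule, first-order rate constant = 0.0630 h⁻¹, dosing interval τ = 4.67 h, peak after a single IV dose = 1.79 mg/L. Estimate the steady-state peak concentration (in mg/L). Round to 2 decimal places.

e^(−kτ) = e^(−0.06300 × 4.67) = 0.7451
Accumulation ratio R = 1 / (1 − e^(−kτ)) = 1 / (1 − 0.7451) = 3.923
Steady-state peak = C₀ × R = 1.79 × 3.923 = 7.022 mg/L

7.02 mg/L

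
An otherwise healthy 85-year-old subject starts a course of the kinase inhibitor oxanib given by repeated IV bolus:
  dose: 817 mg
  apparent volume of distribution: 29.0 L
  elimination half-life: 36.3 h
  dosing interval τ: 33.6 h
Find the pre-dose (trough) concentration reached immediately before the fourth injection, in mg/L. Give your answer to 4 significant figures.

C₀ per dose = Dose / Vd = 817 / 29.0 = 28.17 mg/L
k = ln2 / t½ = 0.693147 / 36.3 = 0.01909 h⁻¹
Fraction remaining after one interval: r = e^(−kτ) = e^(−0.01909 × 33.6) = 0.5265
Before dose 4, 3 doses have been given (aged 1τ, 2τ, 3τ).
C_trough = C₀ × (r + r² + … + r^3) = C₀ × r(1−r^3)/(1−r)
        = 28.17 × 0.5265 × (1 − 0.1459) / (1 − 0.5265) = 26.75 mg/L

26.75 mg/L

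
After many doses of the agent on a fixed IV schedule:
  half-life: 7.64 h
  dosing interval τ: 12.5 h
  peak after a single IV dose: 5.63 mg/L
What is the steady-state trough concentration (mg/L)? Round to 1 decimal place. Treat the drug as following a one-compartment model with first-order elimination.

k = ln2 / t½ = 0.693147 / 7.64 = 0.09073 h⁻¹
e^(−kτ) = e^(−0.09073 × 12.5) = 0.3217
Accumulation ratio R = 1 / (1 − e^(−kτ)) = 1 / (1 − 0.3217) = 1.474
Steady-state trough = C₀ × R × e^(−kτ) = 5.63 × 1.474 × 0.3217 = 2.670 mg/L

2.7 mg/L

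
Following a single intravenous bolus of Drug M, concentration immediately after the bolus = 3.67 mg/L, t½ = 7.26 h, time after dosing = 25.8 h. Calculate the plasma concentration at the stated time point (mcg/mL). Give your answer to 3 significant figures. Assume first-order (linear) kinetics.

k = ln2 / t½ = 0.693147 / 7.26 = 0.09547 h⁻¹
C = C₀ · e^(−k·t) = 3.670 × e^(−0.09547 × 25.8)
  = 3.670 × 0.08517 = 0.3126 mg/L
(0.3126 mg/L = 0.3126 mcg/mL)

0.313 mcg/mL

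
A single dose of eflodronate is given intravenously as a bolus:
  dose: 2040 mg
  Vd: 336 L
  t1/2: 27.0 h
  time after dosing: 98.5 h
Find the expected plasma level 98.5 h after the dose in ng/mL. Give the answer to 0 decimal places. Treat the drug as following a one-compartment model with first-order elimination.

484 ng/mL

C₀ = Dose / Vd = 2040 / 336 = 6.071 mg/L
k = ln2 / t½ = 0.693147 / 27.0 = 0.02567 h⁻¹
C = C₀ · e^(−k·t) = 6.071 × e^(−0.02567 × 98.5)
  = 6.071 × 0.07978 = 0.4843 mg/L
Convert: 0.4843 mg/L × 1000 = 484.3 ng/mL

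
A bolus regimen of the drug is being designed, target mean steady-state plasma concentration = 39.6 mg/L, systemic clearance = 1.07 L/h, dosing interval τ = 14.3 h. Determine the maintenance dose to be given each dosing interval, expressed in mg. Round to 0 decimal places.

At steady state, Dose/τ = Css × CL.
Dose = Css × CL × τ = 39.6 × 1.070 × 14.3 = 605.9 mg

606 mg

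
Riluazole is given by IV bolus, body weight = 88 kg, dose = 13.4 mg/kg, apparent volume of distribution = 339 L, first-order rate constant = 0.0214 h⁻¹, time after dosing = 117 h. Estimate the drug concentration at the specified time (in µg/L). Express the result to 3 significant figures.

Total dose = 13.4 × 88 = 1179 mg
C₀ = Dose / Vd = 1179 / 339 = 3.478 mg/L
C = C₀ · e^(−k·t) = 3.478 × e^(−0.02140 × 117)
  = 3.478 × 0.08177 = 0.2844 mg/L
Convert: 0.2844 mg/L × 1000 = 284.4 µg/L

284 µg/L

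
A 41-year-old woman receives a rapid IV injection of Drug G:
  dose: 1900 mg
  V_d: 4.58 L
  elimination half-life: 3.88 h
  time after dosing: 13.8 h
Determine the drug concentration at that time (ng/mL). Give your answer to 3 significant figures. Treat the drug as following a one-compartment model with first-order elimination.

35300 ng/mL

C₀ = Dose / Vd = 1900 / 4.58 = 414.8 mg/L
k = ln2 / t½ = 0.693147 / 3.88 = 0.1786 h⁻¹
C = C₀ · e^(−k·t) = 414.8 × e^(−0.1786 × 13.8)
  = 414.8 × 0.08504 = 35.27 mg/L
Convert: 35.27 mg/L × 1000 = 35270 ng/mL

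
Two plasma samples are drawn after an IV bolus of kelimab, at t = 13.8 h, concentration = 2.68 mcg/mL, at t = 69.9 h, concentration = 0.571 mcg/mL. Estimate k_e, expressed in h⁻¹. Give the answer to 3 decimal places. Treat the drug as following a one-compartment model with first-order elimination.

k = ln(C₁/C₂) / (t₂ − t₁) = ln(2.68/0.571) / (69.9 − 13.8)
  = 1.546 / 56.10 = 0.02756 h⁻¹

0.028 h⁻¹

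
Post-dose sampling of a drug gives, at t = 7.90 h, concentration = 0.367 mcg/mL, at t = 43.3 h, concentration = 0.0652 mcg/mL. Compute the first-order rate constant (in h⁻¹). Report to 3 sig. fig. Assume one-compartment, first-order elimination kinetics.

0.0488 h⁻¹

k = ln(C₁/C₂) / (t₂ − t₁) = ln(0.367/0.0652) / (43.3 − 7.90)
  = 1.728 / 35.40 = 0.04881 h⁻¹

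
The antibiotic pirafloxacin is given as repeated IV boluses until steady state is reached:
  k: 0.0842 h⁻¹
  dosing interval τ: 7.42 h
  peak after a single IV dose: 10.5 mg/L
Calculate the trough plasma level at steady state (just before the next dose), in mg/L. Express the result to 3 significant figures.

12.1 mg/L

e^(−kτ) = e^(−0.08420 × 7.42) = 0.5354
Accumulation ratio R = 1 / (1 − e^(−kτ)) = 1 / (1 − 0.5354) = 2.152
Steady-state trough = C₀ × R × e^(−kτ) = 10.5 × 2.152 × 0.5354 = 12.10 mg/L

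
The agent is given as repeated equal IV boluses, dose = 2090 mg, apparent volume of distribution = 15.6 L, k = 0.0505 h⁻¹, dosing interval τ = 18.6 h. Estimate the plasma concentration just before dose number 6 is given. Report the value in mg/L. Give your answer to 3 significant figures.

C₀ per dose = Dose / Vd = 2090 / 15.6 = 134.0 mg/L
Fraction remaining after one interval: r = e^(−kτ) = e^(−0.05050 × 18.6) = 0.3909
Before dose 6, 5 doses have been given (aged 1τ, 2τ, 3τ, 4τ, 5τ).
C_trough = C₀ × (r + r² + … + r^5) = C₀ × r(1−r^5)/(1−r)
        = 134.0 × 0.3909 × (1 − 0.009127) / (1 − 0.3909) = 85.21 mg/L

85.2 mg/L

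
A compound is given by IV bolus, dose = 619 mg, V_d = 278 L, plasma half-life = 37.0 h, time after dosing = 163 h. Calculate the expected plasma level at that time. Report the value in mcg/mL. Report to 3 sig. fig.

C₀ = Dose / Vd = 619.0 / 278 = 2.227 mg/L
k = ln2 / t½ = 0.693147 / 37.0 = 0.01873 h⁻¹
C = C₀ · e^(−k·t) = 2.227 × e^(−0.01873 × 163)
  = 2.227 × 0.04722 = 0.1052 mg/L
(0.1052 mg/L = 0.1052 mcg/mL)

0.105 mcg/mL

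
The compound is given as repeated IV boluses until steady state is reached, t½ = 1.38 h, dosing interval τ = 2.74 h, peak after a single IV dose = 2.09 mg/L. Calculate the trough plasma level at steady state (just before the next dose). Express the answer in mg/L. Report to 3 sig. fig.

k = ln2 / t½ = 0.693147 / 1.38 = 0.5023 h⁻¹
e^(−kτ) = e^(−0.5023 × 2.74) = 0.2525
Accumulation ratio R = 1 / (1 − e^(−kτ)) = 1 / (1 − 0.2525) = 1.338
Steady-state trough = C₀ × R × e^(−kτ) = 2.09 × 1.338 × 0.2525 = 0.7061 mg/L

0.706 mg/L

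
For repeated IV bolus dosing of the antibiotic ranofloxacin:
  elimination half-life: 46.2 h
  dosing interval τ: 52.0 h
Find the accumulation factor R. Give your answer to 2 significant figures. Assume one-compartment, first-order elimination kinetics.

k = ln2 / t½ = 0.693147 / 46.2 = 0.01500 h⁻¹
e^(−kτ) = e^(−0.01500 × 52.0) = 0.4584
Accumulation ratio R = 1 / (1 − e^(−kτ)) = 1 / (1 − 0.4584) = 1.846

1.8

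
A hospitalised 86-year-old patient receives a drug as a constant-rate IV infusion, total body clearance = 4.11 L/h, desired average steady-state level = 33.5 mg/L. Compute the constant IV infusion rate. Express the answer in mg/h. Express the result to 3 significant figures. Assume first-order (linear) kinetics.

138 mg/h

At steady state, infusion rate R₀ = Css × CL = 33.5 × 4.110 = 137.7 mg/h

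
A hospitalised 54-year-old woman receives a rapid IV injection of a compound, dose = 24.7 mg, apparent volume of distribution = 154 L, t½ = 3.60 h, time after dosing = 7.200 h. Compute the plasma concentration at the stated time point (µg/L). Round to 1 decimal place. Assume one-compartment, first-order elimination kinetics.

C₀ = Dose / Vd = 24.70 / 154 = 0.1604 mg/L
k = ln2 / t½ = 0.693147 / 3.60 = 0.1925 h⁻¹
t / t½ = 7.200 / 3.60 = 2 half-lives
C = C₀ × (1/2)^2 = 0.1604 × 0.2500 = 0.04010 mg/L
Convert: 0.04010 mg/L × 1000 = 40.10 µg/L

40.1 µg/L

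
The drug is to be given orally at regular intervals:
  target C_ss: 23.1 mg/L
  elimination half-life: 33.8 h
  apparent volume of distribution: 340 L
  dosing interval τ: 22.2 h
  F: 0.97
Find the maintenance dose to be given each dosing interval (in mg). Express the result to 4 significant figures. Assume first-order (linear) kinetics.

3686 mg

k = ln2 / t½ = 0.693147 / 33.8 = 0.02051 h⁻¹
CL = k × Vd = 0.02051 × 340 = 6.973 L/h
At steady state, F × (Dose/τ) = Css × CL.
Dose = Css × CL × τ / F = 23.1 × 6.973 × 22.2 / 0.97 = 3686 mg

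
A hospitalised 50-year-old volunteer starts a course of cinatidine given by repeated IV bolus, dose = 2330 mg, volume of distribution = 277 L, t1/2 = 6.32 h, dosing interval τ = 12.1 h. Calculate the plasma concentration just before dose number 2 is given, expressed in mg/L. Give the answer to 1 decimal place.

2.2 mg/L

C₀ per dose = Dose / Vd = 2330 / 277 = 8.412 mg/L
k = ln2 / t½ = 0.693147 / 6.32 = 0.1097 h⁻¹
Fraction remaining after one interval: r = e^(−kτ) = e^(−0.1097 × 12.1) = 0.2652
Before dose 2, 1 dose has been given (aged 1τ).
C_trough = C₀ × r = 8.412 × 0.2652 = 2.231 mg/L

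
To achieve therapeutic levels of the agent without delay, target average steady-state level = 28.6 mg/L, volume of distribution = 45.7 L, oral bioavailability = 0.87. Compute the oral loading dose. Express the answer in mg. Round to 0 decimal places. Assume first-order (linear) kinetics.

1502 mg

LD = Css × Vd / F = 28.6 × 45.7 / 0.87 = 1502 mg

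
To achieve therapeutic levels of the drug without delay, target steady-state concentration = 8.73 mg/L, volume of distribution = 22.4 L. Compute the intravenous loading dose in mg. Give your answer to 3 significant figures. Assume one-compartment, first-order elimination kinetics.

LD = Css × Vd = 8.73 × 22.4 = 195.6 mg

196 mg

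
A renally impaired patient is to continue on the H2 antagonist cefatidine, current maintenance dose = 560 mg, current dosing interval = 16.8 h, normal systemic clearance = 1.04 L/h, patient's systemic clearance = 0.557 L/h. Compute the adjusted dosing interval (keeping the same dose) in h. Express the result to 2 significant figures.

To keep the same average steady-state level, dosing rate must scale with clearance.
CL ratio = 0.557 / 1.04 = 0.5356
New interval (same dose) = 16.8 / 0.5356 = 31.37 h

31 h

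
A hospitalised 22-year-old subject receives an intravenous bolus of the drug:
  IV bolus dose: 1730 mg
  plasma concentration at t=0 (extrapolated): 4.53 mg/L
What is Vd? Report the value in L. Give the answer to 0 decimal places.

Vd = Dose / C₀ = 1730 / 4.53 = 381.9 L

382 L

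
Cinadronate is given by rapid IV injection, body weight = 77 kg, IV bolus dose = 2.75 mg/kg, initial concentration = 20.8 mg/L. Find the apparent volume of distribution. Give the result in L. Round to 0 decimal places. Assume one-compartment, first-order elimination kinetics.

10 L

Dose = 2.75 × 77 = 211.8 mg
Vd = Dose / C₀ = 211.8 / 20.8 = 10.18 L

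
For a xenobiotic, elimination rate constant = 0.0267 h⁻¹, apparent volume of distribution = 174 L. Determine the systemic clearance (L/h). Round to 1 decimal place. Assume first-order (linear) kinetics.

4.6 L/h

CL = k × Vd = 0.0267 × 174 = 4.646 L/h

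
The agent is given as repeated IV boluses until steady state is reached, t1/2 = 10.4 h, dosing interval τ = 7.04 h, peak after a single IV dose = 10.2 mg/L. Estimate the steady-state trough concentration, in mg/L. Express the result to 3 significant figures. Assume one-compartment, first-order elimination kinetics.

k = ln2 / t½ = 0.693147 / 10.4 = 0.06665 h⁻¹
e^(−kτ) = e^(−0.06665 × 7.04) = 0.6255
Accumulation ratio R = 1 / (1 − e^(−kτ)) = 1 / (1 − 0.6255) = 2.670
Steady-state trough = C₀ × R × e^(−kτ) = 10.2 × 2.670 × 0.6255 = 17.03 mg/L

17.0 mg/L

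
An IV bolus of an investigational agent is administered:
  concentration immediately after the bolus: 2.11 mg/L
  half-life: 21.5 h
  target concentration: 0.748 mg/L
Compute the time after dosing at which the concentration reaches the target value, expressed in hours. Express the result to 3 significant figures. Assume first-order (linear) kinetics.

32.2 h

k = ln2 / t½ = 0.693147 / 21.5 = 0.03224 h⁻¹
t = ln(C₀ / C) / k = ln(2.110 / 0.748) / 0.03224
  = ln(2.821) / 0.03224 = 1.037 / 0.03224 = 32.17 h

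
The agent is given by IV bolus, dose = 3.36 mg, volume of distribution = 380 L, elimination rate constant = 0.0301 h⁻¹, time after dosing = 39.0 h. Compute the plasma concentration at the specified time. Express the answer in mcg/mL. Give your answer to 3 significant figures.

C₀ = Dose / Vd = 3.360 / 380 = 0.008842 mg/L
C = C₀ · e^(−k·t) = 0.008842 × e^(−0.03010 × 39.0)
  = 0.008842 × 0.3092 = 0.002734 mg/L
(0.002734 mg/L = 0.002734 mcg/mL)

0.00273 mcg/mL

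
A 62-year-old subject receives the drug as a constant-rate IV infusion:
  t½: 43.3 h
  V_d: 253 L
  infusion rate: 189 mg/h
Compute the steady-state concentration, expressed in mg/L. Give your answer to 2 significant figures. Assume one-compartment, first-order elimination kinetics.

k = ln2 / t½ = 0.693147 / 43.3 = 0.01601 h⁻¹
CL = k × Vd = 0.01601 × 253 = 4.051 L/h
At steady state Css = R₀ / CL = 189 / 4.051 = 46.66 mg/L

47 mg/L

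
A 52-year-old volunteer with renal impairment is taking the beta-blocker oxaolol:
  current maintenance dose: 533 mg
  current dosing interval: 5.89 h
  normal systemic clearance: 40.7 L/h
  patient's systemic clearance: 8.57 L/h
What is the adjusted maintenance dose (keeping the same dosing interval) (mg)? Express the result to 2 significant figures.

110 mg

To keep the same average steady-state level, dosing rate must scale with clearance.
CL ratio = 8.57 / 40.7 = 0.2106
New dose (same interval) = 533 × 0.2106 = 112.2 mg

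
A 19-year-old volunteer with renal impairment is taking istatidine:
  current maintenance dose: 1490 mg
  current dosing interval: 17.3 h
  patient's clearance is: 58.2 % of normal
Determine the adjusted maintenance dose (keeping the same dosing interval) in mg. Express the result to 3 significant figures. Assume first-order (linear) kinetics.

To keep the same average steady-state level, dosing rate must scale with clearance.
CL ratio = 58.2 / 100 = 0.5820
New dose (same interval) = 1490 × 0.5820 = 867.2 mg

867 mg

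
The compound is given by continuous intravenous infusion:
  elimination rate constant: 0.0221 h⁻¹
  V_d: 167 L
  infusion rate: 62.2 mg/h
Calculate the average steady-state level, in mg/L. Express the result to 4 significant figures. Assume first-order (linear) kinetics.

CL = k × Vd = 0.02210 × 167 = 3.691 L/h
At steady state Css = R₀ / CL = 62.2 / 3.691 = 16.85 mg/L

16.85 mg/L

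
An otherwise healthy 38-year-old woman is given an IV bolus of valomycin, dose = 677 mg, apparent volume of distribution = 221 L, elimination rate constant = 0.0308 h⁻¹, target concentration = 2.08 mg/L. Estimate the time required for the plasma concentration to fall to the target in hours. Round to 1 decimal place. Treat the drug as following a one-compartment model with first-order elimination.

12.6 h

C₀ = Dose / Vd = 677.0 / 221 = 3.063 mg/L
t = ln(C₀ / C) / k = ln(3.063 / 2.08) / 0.03080
  = ln(1.473) / 0.03080 = 0.3873 / 0.03080 = 12.57 h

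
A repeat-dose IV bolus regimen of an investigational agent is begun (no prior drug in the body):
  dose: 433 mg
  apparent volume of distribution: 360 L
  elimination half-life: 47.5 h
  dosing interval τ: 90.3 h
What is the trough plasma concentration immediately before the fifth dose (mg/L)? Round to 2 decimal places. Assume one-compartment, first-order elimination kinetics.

0.44 mg/L

C₀ per dose = Dose / Vd = 433 / 360 = 1.203 mg/L
k = ln2 / t½ = 0.693147 / 47.5 = 0.01459 h⁻¹
Fraction remaining after one interval: r = e^(−kτ) = e^(−0.01459 × 90.3) = 0.2678
Before dose 5, 4 doses have been given (aged 1τ, 2τ, 3τ, 4τ).
C_trough = C₀ × (r + r² + … + r^4) = C₀ × r(1−r^4)/(1−r)
        = 1.203 × 0.2678 × (1 − 0.005143) / (1 − 0.2678) = 0.4377 mg/L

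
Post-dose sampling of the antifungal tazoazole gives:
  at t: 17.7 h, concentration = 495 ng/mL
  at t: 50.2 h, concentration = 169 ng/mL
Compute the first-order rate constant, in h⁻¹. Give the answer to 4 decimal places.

0.0331 h⁻¹

k = ln(C₁/C₂) / (t₂ − t₁) = ln(495/169) / (50.2 − 17.7)
  = 1.075 / 32.50 = 0.03308 h⁻¹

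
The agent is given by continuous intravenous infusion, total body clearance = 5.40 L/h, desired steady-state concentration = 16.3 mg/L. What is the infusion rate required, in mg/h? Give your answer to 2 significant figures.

At steady state, infusion rate R₀ = Css × CL = 16.3 × 5.400 = 88.02 mg/h

88 mg/h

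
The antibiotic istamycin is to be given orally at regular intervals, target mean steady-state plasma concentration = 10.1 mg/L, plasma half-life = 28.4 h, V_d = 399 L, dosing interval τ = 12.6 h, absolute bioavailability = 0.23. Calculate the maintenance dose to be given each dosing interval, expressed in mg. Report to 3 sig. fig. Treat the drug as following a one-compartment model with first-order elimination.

5390 mg

k = ln2 / t½ = 0.693147 / 28.4 = 0.02441 h⁻¹
CL = k × Vd = 0.02441 × 399 = 9.740 L/h
At steady state, F × (Dose/τ) = Css × CL.
Dose = Css × CL × τ / F = 10.1 × 9.740 × 12.6 / 0.23 = 5389 mg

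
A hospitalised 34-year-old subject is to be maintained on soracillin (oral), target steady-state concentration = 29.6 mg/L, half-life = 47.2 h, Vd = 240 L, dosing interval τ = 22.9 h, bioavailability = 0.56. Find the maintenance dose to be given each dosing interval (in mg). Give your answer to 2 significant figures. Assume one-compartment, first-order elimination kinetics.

k = ln2 / t½ = 0.693147 / 47.2 = 0.01469 h⁻¹
CL = k × Vd = 0.01469 × 240 = 3.526 L/h
At steady state, F × (Dose/τ) = Css × CL.
Dose = Css × CL × τ / F = 29.6 × 3.526 × 22.9 / 0.56 = 4268 mg

4300 mg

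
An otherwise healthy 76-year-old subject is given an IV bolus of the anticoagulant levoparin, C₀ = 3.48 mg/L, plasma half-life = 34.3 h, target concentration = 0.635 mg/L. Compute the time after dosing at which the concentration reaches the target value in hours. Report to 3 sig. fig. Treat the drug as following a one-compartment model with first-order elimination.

84.2 h

k = ln2 / t½ = 0.693147 / 34.3 = 0.02021 h⁻¹
t = ln(C₀ / C) / k = ln(3.480 / 0.635) / 0.02021
  = ln(5.480) / 0.02021 = 1.701 / 0.02021 = 84.17 h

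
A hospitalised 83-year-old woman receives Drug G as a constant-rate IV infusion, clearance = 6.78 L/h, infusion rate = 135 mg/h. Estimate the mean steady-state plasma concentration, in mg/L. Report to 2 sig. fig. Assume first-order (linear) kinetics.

At steady state Css = R₀ / CL = 135 / 6.780 = 19.91 mg/L

20 mg/L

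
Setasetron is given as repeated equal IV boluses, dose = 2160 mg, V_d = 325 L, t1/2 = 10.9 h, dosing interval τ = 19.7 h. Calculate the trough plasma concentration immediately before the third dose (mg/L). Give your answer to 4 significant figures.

C₀ per dose = Dose / Vd = 2160 / 325 = 6.646 mg/L
k = ln2 / t½ = 0.693147 / 10.9 = 0.06359 h⁻¹
Fraction remaining after one interval: r = e^(−kτ) = e^(−0.06359 × 19.7) = 0.2857
Before dose 3, 2 doses have been given (aged 1τ, 2τ).
C_trough = C₀ × (r + r²) = 6.646 × (0.2857 + 0.08162) = 2.441 mg/L

2.441 mg/L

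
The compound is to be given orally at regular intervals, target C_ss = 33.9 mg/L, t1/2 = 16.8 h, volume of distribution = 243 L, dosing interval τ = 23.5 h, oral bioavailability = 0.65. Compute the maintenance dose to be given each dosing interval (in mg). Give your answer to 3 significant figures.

12300 mg

k = ln2 / t½ = 0.693147 / 16.8 = 0.04126 h⁻¹
CL = k × Vd = 0.04126 × 243 = 10.03 L/h
At steady state, F × (Dose/τ) = Css × CL.
Dose = Css × CL × τ / F = 33.9 × 10.03 × 23.5 / 0.65 = 12290 mg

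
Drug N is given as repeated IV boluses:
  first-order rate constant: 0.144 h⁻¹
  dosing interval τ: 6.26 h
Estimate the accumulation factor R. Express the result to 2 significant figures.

e^(−kτ) = e^(−0.1440 × 6.26) = 0.4060
Accumulation ratio R = 1 / (1 − e^(−kτ)) = 1 / (1 − 0.4060) = 1.684

1.7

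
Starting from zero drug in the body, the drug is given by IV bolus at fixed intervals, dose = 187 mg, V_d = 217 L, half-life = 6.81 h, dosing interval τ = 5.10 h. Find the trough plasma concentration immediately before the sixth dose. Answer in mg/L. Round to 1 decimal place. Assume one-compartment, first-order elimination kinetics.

1.2 mg/L

C₀ per dose = Dose / Vd = 187 / 217 = 0.8618 mg/L
k = ln2 / t½ = 0.693147 / 6.81 = 0.1018 h⁻¹
Fraction remaining after one interval: r = e^(−kτ) = e^(−0.1018 × 5.10) = 0.5950
Before dose 6, 5 doses have been given (aged 1τ, 2τ, 3τ, 4τ, 5τ).
C_trough = C₀ × (r + r² + … + r^5) = C₀ × r(1−r^5)/(1−r)
        = 0.8618 × 0.5950 × (1 − 0.07457) / (1 − 0.5950) = 1.172 mg/L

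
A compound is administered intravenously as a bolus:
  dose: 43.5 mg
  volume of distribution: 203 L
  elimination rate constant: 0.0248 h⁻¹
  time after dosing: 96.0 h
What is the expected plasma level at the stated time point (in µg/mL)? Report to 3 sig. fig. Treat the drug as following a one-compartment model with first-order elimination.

0.0198 µg/mL

C₀ = Dose / Vd = 43.50 / 203 = 0.2143 mg/L
C = C₀ · e^(−k·t) = 0.2143 × e^(−0.02480 × 96.0)
  = 0.2143 × 0.09248 = 0.01982 mg/L
(0.01982 mg/L = 0.01982 µg/mL)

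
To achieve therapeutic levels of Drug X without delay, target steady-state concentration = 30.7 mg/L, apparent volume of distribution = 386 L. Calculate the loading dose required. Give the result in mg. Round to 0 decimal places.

11850 mg

LD = Css × Vd = 30.7 × 386 = 11850 mg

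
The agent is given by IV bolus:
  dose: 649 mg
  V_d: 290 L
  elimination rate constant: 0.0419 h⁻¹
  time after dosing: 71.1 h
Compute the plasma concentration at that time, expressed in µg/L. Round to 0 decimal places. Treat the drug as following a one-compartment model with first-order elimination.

114 µg/L

C₀ = Dose / Vd = 649.0 / 290 = 2.238 mg/L
C = C₀ · e^(−k·t) = 2.238 × e^(−0.04190 × 71.1)
  = 2.238 × 0.05084 = 0.1138 mg/L
Convert: 0.1138 mg/L × 1000 = 113.8 µg/L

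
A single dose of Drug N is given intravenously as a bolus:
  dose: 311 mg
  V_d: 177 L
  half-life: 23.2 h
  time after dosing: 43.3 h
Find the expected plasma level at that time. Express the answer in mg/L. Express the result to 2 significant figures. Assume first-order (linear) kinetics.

C₀ = Dose / Vd = 311.0 / 177 = 1.757 mg/L
k = ln2 / t½ = 0.693147 / 23.2 = 0.02988 h⁻¹
C = C₀ · e^(−k·t) = 1.757 × e^(−0.02988 × 43.3)
  = 1.757 × 0.2742 = 0.4818 mg/L

0.48 mg/L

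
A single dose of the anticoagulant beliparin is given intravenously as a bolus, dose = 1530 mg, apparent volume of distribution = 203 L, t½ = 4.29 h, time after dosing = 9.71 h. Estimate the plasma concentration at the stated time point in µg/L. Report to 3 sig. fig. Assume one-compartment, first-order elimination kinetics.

C₀ = Dose / Vd = 1530 / 203 = 7.537 mg/L
k = ln2 / t½ = 0.693147 / 4.29 = 0.1616 h⁻¹
C = C₀ · e^(−k·t) = 7.537 × e^(−0.1616 × 9.71)
  = 7.537 × 0.2082 = 1.569 mg/L
Convert: 1.569 mg/L × 1000 = 1569 µg/L

1570 µg/L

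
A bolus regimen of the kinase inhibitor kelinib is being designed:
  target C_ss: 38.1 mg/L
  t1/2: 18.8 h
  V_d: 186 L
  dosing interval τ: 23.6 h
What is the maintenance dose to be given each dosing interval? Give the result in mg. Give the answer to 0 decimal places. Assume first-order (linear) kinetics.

6166 mg

k = ln2 / t½ = 0.693147 / 18.8 = 0.03687 h⁻¹
CL = k × Vd = 0.03687 × 186 = 6.858 L/h
At steady state, Dose/τ = Css × CL.
Dose = Css × CL × τ = 38.1 × 6.858 × 23.6 = 6166 mg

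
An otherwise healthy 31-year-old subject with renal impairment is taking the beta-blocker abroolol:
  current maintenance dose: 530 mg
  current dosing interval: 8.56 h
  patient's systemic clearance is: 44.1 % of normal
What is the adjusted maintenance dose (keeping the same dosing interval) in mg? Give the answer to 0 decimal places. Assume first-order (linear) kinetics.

To keep the same average steady-state level, dosing rate must scale with clearance.
CL ratio = 44.1 / 100 = 0.4410
New dose (same interval) = 530 × 0.4410 = 233.7 mg

234 mg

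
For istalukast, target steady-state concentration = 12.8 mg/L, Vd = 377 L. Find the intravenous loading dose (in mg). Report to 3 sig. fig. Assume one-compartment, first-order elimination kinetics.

4830 mg

LD = Css × Vd = 12.8 × 377 = 4826 mg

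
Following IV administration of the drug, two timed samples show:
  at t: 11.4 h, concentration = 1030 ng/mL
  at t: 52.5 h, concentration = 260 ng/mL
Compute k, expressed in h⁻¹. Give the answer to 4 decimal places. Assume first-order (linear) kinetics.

0.0335 h⁻¹

k = ln(C₁/C₂) / (t₂ − t₁) = ln(1030/260) / (52.5 − 11.4)
  = 1.377 / 41.10 = 0.03350 h⁻¹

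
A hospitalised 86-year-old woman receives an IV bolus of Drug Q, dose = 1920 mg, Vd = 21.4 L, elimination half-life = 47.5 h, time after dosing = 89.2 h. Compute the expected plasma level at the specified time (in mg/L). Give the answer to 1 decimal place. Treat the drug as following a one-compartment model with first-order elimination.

C₀ = Dose / Vd = 1920 / 21.4 = 89.72 mg/L
k = ln2 / t½ = 0.693147 / 47.5 = 0.01459 h⁻¹
C = C₀ · e^(−k·t) = 89.72 × e^(−0.01459 × 89.2)
  = 89.72 × 0.2721 = 24.41 mg/L

24.4 mg/L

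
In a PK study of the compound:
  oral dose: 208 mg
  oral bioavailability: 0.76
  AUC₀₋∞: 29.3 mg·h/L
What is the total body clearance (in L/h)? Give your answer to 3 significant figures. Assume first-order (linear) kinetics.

CL = F·Dose / AUC = 0.76 × 208 / 29.3 = 5.395 L/h

5.40 L/h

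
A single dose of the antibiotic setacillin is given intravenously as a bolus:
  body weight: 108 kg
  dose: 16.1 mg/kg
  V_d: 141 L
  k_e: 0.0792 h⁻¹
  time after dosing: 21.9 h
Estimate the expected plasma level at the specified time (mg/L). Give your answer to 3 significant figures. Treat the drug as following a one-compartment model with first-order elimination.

Total dose = 16.1 × 108 = 1739 mg
C₀ = Dose / Vd = 1739 / 141 = 12.33 mg/L
C = C₀ · e^(−k·t) = 12.33 × e^(−0.07920 × 21.9)
  = 12.33 × 0.1765 = 2.176 mg/L

2.18 mg/L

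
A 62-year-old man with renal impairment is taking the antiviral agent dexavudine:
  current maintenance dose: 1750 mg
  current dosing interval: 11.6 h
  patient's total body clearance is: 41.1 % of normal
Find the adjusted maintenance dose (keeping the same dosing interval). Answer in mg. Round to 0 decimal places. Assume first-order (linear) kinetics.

719 mg

To keep the same average steady-state level, dosing rate must scale with clearance.
CL ratio = 41.1 / 100 = 0.4110
New dose (same interval) = 1750 × 0.4110 = 719.3 mg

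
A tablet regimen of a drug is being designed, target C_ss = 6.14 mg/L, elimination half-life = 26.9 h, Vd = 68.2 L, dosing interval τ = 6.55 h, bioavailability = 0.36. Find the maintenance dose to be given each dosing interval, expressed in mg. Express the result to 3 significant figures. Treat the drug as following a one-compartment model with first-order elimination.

k = ln2 / t½ = 0.693147 / 26.9 = 0.02577 h⁻¹
CL = k × Vd = 0.02577 × 68.2 = 1.758 L/h
At steady state, F × (Dose/τ) = Css × CL.
Dose = Css × CL × τ / F = 6.14 × 1.758 × 6.55 / 0.36 = 196.4 mg

196 mg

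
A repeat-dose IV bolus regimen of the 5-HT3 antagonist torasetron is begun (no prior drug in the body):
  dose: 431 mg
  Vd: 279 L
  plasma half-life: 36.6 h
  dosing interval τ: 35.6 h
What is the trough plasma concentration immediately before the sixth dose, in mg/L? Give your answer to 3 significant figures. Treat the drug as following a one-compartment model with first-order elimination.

C₀ per dose = Dose / Vd = 431 / 279 = 1.545 mg/L
k = ln2 / t½ = 0.693147 / 36.6 = 0.01894 h⁻¹
Fraction remaining after one interval: r = e^(−kτ) = e^(−0.01894 × 35.6) = 0.5095
Before dose 6, 5 doses have been given (aged 1τ, 2τ, 3τ, 4τ, 5τ).
C_trough = C₀ × (r + r² + … + r^5) = C₀ × r(1−r^5)/(1−r)
        = 1.545 × 0.5095 × (1 − 0.03433) / (1 − 0.5095) = 1.550 mg/L

1.55 mg/L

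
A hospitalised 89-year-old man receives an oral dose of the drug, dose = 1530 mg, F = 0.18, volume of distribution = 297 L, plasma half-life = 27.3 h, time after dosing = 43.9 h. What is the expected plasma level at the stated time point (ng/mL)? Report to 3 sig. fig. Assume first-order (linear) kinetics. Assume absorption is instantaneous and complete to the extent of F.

304 ng/mL

Amount reaching circulation = F × Dose = 0.18 × 1530 = 275.4 mg
C₀ = F·Dose / Vd = 275.4 / 297 = 0.9273 mg/L
k = ln2 / t½ = 0.693147 / 27.3 = 0.02539 h⁻¹
C = C₀ · e^(−k·t) = 0.9273 × e^(−0.02539 × 43.9)
  = 0.9273 × 0.3280 = 0.3042 mg/L
Convert: 0.3042 mg/L × 1000 = 304.2 ng/mL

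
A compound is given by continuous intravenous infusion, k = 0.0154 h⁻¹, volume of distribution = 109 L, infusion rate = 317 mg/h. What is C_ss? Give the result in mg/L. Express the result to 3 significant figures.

CL = k × Vd = 0.01540 × 109 = 1.679 L/h
At steady state Css = R₀ / CL = 317 / 1.679 = 188.8 mg/L

189 mg/L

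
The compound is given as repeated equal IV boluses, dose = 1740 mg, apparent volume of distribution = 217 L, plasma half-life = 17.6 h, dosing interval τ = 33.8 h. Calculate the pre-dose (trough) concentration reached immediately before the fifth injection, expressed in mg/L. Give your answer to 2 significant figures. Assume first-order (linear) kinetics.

C₀ per dose = Dose / Vd = 1740 / 217 = 8.018 mg/L
k = ln2 / t½ = 0.693147 / 17.6 = 0.03938 h⁻¹
Fraction remaining after one interval: r = e^(−kτ) = e^(−0.03938 × 33.8) = 0.2642
Before dose 5, 4 doses have been given (aged 1τ, 2τ, 3τ, 4τ).
C_trough = C₀ × (r + r² + … + r^4) = C₀ × r(1−r^4)/(1−r)
        = 8.018 × 0.2642 × (1 − 0.004872) / (1 − 0.2642) = 2.865 mg/L

2.9 mg/L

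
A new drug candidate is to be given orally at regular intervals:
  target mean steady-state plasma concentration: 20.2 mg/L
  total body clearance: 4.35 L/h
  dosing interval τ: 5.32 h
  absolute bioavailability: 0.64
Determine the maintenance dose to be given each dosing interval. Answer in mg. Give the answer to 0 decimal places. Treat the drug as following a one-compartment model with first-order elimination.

730 mg

At steady state, F × (Dose/τ) = Css × CL.
Dose = Css × CL × τ / F = 20.2 × 4.350 × 5.32 / 0.64 = 730.4 mg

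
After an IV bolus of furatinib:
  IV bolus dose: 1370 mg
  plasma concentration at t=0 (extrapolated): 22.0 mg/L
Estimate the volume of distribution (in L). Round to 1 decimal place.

Vd = Dose / C₀ = 1370 / 22.0 = 62.27 L

62.3 L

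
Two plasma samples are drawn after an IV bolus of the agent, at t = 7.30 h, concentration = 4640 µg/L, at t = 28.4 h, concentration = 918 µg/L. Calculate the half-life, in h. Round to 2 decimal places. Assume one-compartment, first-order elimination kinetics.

k = ln(C₁/C₂) / (t₂ − t₁) = ln(4640/918) / (28.4 − 7.30)
  = 1.620 / 21.10 = 0.07678 h⁻¹
t½ = ln2 / k = 0.693147 / 0.07678 = 9.028 h

9.03 h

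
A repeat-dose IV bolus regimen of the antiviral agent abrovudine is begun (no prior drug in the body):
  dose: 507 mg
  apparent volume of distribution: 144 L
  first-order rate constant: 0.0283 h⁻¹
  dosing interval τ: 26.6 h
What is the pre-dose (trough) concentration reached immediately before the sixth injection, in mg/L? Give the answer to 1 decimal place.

3.1 mg/L

C₀ per dose = Dose / Vd = 507 / 144 = 3.521 mg/L
Fraction remaining after one interval: r = e^(−kτ) = e^(−0.02830 × 26.6) = 0.4711
Before dose 6, 5 doses have been given (aged 1τ, 2τ, 3τ, 4τ, 5τ).
C_trough = C₀ × (r + r² + … + r^5) = C₀ × r(1−r^5)/(1−r)
        = 3.521 × 0.4711 × (1 − 0.02320) / (1 − 0.4711) = 3.063 mg/L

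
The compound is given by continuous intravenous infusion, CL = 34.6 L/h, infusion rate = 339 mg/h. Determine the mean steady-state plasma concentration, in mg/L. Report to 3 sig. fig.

9.80 mg/L

At steady state Css = R₀ / CL = 339 / 34.60 = 9.798 mg/L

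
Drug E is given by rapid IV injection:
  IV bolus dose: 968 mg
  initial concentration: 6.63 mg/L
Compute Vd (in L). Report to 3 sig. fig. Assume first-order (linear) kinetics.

Vd = Dose / C₀ = 968.0 / 6.63 = 146.0 L

146 L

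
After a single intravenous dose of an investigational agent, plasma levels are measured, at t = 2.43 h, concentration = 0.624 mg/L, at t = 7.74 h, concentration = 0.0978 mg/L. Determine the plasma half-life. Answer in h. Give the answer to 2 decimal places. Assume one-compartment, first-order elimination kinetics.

k = ln(C₁/C₂) / (t₂ − t₁) = ln(0.624/0.0978) / (7.74 − 2.43)
  = 1.853 / 5.310 = 0.3490 h⁻¹
t½ = ln2 / k = 0.693147 / 0.3490 = 1.986 h

1.99 h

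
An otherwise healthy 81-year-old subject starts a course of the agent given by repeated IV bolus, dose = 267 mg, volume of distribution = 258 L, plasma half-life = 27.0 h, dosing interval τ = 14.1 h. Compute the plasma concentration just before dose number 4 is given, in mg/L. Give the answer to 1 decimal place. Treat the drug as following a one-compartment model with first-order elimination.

C₀ per dose = Dose / Vd = 267 / 258 = 1.035 mg/L
k = ln2 / t½ = 0.693147 / 27.0 = 0.02567 h⁻¹
Fraction remaining after one interval: r = e^(−kτ) = e^(−0.02567 × 14.1) = 0.6963
Before dose 4, 3 doses have been given (aged 1τ, 2τ, 3τ).
C_trough = C₀ × (r + r² + … + r^3) = C₀ × r(1−r^3)/(1−r)
        = 1.035 × 0.6963 × (1 − 0.3376) / (1 − 0.6963) = 1.572 mg/L

1.6 mg/L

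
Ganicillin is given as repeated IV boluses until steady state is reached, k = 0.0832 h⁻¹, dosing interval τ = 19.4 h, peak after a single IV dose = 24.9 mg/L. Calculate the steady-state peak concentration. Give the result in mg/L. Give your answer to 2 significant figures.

31 mg/L

e^(−kτ) = e^(−0.08320 × 19.4) = 0.1991
Accumulation ratio R = 1 / (1 − e^(−kτ)) = 1 / (1 − 0.1991) = 1.249
Steady-state peak = C₀ × R = 24.9 × 1.249 = 31.10 mg/L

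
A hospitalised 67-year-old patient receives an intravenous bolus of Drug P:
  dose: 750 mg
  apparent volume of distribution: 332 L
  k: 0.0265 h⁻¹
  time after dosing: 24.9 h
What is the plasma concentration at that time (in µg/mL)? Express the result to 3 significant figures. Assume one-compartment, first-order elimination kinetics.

C₀ = Dose / Vd = 750.0 / 332 = 2.259 mg/L
C = C₀ · e^(−k·t) = 2.259 × e^(−0.02650 × 24.9)
  = 2.259 × 0.5169 = 1.168 mg/L
(1.168 mg/L = 1.168 µg/mL)

1.17 µg/mL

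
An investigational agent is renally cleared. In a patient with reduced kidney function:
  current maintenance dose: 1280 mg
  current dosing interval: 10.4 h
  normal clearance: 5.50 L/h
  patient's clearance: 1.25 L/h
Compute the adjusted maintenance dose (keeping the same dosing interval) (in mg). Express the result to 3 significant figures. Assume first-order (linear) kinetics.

291 mg

To keep the same average steady-state level, dosing rate must scale with clearance.
CL ratio = 1.25 / 5.50 = 0.2273
New dose (same interval) = 1280 × 0.2273 = 290.9 mg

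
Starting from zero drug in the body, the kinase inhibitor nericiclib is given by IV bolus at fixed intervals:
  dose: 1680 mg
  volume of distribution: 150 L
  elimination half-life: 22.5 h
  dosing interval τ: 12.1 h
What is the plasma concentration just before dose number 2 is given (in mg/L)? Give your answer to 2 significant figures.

7.7 mg/L

C₀ per dose = Dose / Vd = 1680 / 150 = 11.20 mg/L
k = ln2 / t½ = 0.693147 / 22.5 = 0.03081 h⁻¹
Fraction remaining after one interval: r = e^(−kτ) = e^(−0.03081 × 12.1) = 0.6888
Before dose 2, 1 dose has been given (aged 1τ).
C_trough = C₀ × r = 11.20 × 0.6888 = 7.715 mg/L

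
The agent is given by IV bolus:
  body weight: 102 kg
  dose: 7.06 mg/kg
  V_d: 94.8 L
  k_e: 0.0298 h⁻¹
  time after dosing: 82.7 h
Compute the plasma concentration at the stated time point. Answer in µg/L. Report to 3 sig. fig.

646 µg/L

Total dose = 7.06 × 102 = 720.1 mg
C₀ = Dose / Vd = 720.1 / 94.8 = 7.596 mg/L
C = C₀ · e^(−k·t) = 7.596 × e^(−0.02980 × 82.7)
  = 7.596 × 0.08505 = 0.6460 mg/L
Convert: 0.6460 mg/L × 1000 = 646.0 µg/L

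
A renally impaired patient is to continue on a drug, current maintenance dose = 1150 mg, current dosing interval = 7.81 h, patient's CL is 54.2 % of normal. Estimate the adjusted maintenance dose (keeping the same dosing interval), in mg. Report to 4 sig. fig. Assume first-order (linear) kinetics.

623.3 mg

To keep the same average steady-state level, dosing rate must scale with clearance.
CL ratio = 54.2 / 100 = 0.5420
New dose (same interval) = 1150 × 0.5420 = 623.3 mg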